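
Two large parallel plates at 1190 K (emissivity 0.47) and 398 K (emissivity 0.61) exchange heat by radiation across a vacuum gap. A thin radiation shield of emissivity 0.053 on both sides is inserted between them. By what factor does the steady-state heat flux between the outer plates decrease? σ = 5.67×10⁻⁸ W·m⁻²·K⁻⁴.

factor ≈ 14.3

Without shield: q₀ = σΔ(T⁴)/(1/ε₁+1/ε₂−1) with denominator 2.767.
With shield the two gaps are in series; the resistances add: (1/ε₁+1/ε_s−1)+(1/ε_s+1/ε₂−1) = 20.00+19.51 = 39.50.
Heat-flux ratio q₀/q = 39.50/2.767.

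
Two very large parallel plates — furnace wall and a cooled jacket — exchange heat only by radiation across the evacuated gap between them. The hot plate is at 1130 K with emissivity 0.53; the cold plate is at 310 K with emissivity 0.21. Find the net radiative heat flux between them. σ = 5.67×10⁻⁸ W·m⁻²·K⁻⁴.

q ≈ 16300 W/m²

For two infinite grey parallel plates, q = σ(T₁⁴ − T₂⁴)/(1/ε₁ + 1/ε₂ − 1).
T₁⁴ − T₂⁴ = 1.630×10¹² − 9.235×10⁹ = 1.621×10¹² K⁴.
1/ε₁ + 1/ε₂ − 1 = 1.887 + 4.762 − 1 = 5.649.
q = 5.67×10⁻⁸ × 1.621×10¹² / 5.649.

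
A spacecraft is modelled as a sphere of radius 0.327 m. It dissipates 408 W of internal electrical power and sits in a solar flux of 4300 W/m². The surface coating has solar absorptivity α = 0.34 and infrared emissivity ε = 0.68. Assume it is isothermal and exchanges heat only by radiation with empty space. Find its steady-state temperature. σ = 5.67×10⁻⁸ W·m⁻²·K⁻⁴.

T ≈ 363 K

At steady state, absorbed solar power + internal power = radiated power.
Absorbed: α·S·A_cross = 0.34·4300·0.3359 = 491.1 W (cross-section πr²).
Total input = 491.1 + 408 = 899.1 W.
Radiated: εσ·A_surf·T⁴ with A_surf = 4πr² = 1.344 m².
T⁴ = 899.1/(0.68·5.67×10⁻⁸·1.344) = 1.735×10¹⁰ K⁴.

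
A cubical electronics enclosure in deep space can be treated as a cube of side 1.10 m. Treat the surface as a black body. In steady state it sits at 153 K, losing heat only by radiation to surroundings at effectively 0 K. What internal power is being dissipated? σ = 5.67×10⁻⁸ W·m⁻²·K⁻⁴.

Steady state: P = εσA T⁴.
A = 6L² = 7.260 m²; T⁴ = (153)⁴ = 5.480×10⁸ K⁴.
P = 1.0 × 5.67×10⁻⁸ × 7.260 × 5.480×10⁸.

P ≈ 226 W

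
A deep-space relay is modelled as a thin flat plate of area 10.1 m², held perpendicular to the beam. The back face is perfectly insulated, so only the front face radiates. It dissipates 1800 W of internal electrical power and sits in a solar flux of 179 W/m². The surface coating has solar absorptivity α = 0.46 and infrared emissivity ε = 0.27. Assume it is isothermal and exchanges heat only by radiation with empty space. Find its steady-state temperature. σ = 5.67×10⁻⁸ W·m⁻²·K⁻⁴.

At steady state, absorbed solar power + internal power = radiated power.
Absorbed: α·S·A_cross = 0.46·179·10.10 = 831.6 W (cross-section A).
Total input = 831.6 + 1800 = 2632 W.
Radiated: εσ·A_surf·T⁴ with A_surf = A = 10.10 m².
T⁴ = 2632/(0.27·5.67×10⁻⁸·10.10) = 1.702×10¹⁰ K⁴.

T ≈ 361 K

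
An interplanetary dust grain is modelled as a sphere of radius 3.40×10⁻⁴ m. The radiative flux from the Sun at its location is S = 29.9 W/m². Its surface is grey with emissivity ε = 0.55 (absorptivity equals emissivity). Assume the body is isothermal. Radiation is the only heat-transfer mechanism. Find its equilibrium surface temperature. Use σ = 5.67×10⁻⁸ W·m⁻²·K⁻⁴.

T ≈ 107 K

At equilibrium, absorbed power = emitted power.
Absorbing cross-section = πr² = 3.632×10⁻⁷ m²; emitting surface = 4πr² = 1.453×10⁻⁶ m² (ratio 4).
εS·A_cross = εσ·A_surf·T⁴  ⇒  T⁴ = S/(4σ)   (ε cancels).
T⁴ = 29.9/(4·5.67×10⁻⁸) = 1.318×10⁸ K⁴.
T = (1.318×10⁸)^(1/4).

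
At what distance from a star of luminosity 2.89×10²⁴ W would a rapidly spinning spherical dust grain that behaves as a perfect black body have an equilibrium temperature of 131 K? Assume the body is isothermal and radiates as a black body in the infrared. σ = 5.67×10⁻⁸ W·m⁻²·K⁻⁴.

For an isothermal black-emitting sphere, (1−a)S·πr² = σ·4πr²·T⁴ ⇒ S = 4σT⁴/(1−a).
S = 4·5.67×10⁻⁸·(131)⁴/1.00 = 66.79 W/m².
Flux falls as S = L/(4πd²), so d = √(L/(4πS)) = √(2.89×10²⁴/(4π·66.79)).

d ≈ 5.87×10¹⁰ m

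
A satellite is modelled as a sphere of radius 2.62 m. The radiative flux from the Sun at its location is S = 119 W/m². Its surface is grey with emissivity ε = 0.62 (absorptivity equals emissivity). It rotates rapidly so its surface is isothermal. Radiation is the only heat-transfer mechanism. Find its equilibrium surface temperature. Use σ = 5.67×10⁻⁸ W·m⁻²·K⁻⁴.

At equilibrium, absorbed power = emitted power.
Absorbing cross-section = πr² = 21.57 m²; emitting surface = 4πr² = 86.26 m² (ratio 4).
εS·A_cross = εσ·A_surf·T⁴  ⇒  T⁴ = S/(4σ)   (ε cancels).
T⁴ = 119/(4·5.67×10⁻⁸) = 5.247×10⁸ K⁴.
T = (5.247×10⁸)^(1/4).

T ≈ 151 K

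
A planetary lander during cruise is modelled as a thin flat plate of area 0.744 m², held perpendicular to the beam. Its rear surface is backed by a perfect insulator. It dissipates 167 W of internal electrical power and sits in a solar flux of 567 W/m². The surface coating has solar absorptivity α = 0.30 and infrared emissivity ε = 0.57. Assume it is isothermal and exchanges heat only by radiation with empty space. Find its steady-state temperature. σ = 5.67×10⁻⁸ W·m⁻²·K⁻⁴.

T ≈ 332 K

At steady state, absorbed solar power + internal power = radiated power.
Absorbed: α·S·A_cross = 0.30·567·0.7440 = 126.6 W (cross-section A).
Total input = 126.6 + 167 = 293.6 W.
Radiated: εσ·A_surf·T⁴ with A_surf = A = 0.7440 m².
T⁴ = 293.6/(0.57·5.67×10⁻⁸·0.7440) = 1.221×10¹⁰ K⁴.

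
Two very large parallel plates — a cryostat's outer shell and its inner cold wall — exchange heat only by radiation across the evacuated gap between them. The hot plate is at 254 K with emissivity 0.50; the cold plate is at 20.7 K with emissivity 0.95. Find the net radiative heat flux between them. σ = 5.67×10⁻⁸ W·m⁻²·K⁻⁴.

For two infinite grey parallel plates, q = σ(T₁⁴ − T₂⁴)/(1/ε₁ + 1/ε₂ − 1).
T₁⁴ − T₂⁴ = 4.162×10⁹ − 1.836×10⁵ = 4.162×10⁹ K⁴.
1/ε₁ + 1/ε₂ − 1 = 2.000 + 1.053 − 1 = 2.053.
q = 5.67×10⁻⁸ × 4.162×10⁹ / 2.053.

q ≈ 115 W/m²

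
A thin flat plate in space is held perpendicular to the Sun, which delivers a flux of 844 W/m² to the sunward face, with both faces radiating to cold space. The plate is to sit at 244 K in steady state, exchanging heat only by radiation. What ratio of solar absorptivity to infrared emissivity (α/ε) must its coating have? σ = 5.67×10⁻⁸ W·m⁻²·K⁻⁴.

α/ε ≈ 0.476

Balance: αS·A = εσ·2A·T⁴ ⇒ α/ε = 2σT⁴/S.
α/ε = 2·5.67×10⁻⁸·(244)⁴/844 = 2·5.67×10⁻⁸·3.545×10⁹/844.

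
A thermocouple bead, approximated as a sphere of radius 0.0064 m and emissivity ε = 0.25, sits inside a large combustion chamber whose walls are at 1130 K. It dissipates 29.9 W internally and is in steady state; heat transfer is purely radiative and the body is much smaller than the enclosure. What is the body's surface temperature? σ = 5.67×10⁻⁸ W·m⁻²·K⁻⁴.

For a small grey body in a large enclosure, net radiated power = εσA(T⁴ − T_w⁴).
Steady state: P = εσA(T⁴ − T_w⁴) with A = 4πr² = 5.147×10⁻⁴ m².
T⁴ = P/(εσA) + T_w⁴ = 29.9/(0.25·5.67×10⁻⁸·5.147×10⁻⁴) + (1130)⁴
    = 4.098×10¹² + 1.630×10¹² = 5.729×10¹² K⁴.

T ≈ 1550 K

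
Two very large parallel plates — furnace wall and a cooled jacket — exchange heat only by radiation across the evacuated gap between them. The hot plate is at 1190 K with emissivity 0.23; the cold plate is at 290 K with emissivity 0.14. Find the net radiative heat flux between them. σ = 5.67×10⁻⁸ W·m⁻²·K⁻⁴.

For two infinite grey parallel plates, q = σ(T₁⁴ − T₂⁴)/(1/ε₁ + 1/ε₂ − 1).
T₁⁴ − T₂⁴ = 2.005×10¹² − 7.073×10⁹ = 1.998×10¹² K⁴.
1/ε₁ + 1/ε₂ − 1 = 4.348 + 7.143 − 1 = 10.49.
q = 5.67×10⁻⁸ × 1.998×10¹² / 10.49.

q ≈ 10800 W/m²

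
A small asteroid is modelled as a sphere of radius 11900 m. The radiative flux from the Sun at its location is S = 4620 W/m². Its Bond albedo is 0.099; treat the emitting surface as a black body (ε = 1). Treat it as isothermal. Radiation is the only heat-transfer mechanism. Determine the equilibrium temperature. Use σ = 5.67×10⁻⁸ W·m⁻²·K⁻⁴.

T ≈ 368 K

At equilibrium, absorbed power = emitted power.
Absorbing cross-section = πr² = 4.449×10⁸ m²; emitting surface = 4πr² = 1.780×10⁹ m² (ratio 4).
(1−a)S·A_cross = εσ·A_surf·T⁴  ⇒  T⁴ = (1−a)S/(4σ).
T⁴ = 0.901·4620/(4·5.67×10⁻⁸) = 1.835×10¹⁰ K⁴.
T = (1.835×10¹⁰)^(1/4).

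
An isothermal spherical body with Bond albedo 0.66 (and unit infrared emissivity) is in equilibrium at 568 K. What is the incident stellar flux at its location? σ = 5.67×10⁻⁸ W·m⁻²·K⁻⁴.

(1−a)S·πr² = σ·4πr²·T⁴ ⇒ S = 4σT⁴/(1−a).
S = 4·5.67×10⁻⁸·1.041×10¹¹/0.340.

S ≈ 69400 W/m²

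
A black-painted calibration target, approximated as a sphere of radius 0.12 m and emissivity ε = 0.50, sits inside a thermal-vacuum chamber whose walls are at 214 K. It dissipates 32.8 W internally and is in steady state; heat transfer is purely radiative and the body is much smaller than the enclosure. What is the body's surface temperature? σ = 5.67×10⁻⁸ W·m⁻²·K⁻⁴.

T ≈ 304 K

For a small grey body in a large enclosure, net radiated power = εσA(T⁴ − T_w⁴).
Steady state: P = εσA(T⁴ − T_w⁴) with A = 4πr² = 0.1810 m².
T⁴ = P/(εσA) + T_w⁴ = 32.8/(0.50·5.67×10⁻⁸·0.1810) + (214)⁴
    = 6.394×10⁹ + 2.097×10⁹ = 8.491×10⁹ K⁴.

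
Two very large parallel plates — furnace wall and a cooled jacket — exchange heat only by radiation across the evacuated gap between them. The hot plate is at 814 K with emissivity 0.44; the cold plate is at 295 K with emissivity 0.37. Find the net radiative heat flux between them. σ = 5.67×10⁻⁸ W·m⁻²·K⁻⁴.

For two infinite grey parallel plates, q = σ(T₁⁴ − T₂⁴)/(1/ε₁ + 1/ε₂ − 1).
T₁⁴ − T₂⁴ = 4.390×10¹¹ − 7.573×10⁹ = 4.315×10¹¹ K⁴.
1/ε₁ + 1/ε₂ − 1 = 2.273 + 2.703 − 1 = 3.975.
q = 5.67×10⁻⁸ × 4.315×10¹¹ / 3.975.

q ≈ 6150 W/m²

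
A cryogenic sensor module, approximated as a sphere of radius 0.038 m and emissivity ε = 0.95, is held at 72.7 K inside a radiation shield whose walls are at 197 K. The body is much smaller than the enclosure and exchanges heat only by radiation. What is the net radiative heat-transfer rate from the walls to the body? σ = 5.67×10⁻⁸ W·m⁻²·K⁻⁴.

P_net ≈ 1.44 W

For a small grey body in a large enclosure: P_net = εσA(T_body⁴ − T_wall⁴).
A = 4πr² = 0.01815 m²; T_body⁴ − T_wall⁴ = 2.793×10⁷ − 1.506×10⁹ = -1.478×10⁹ K⁴.
|P_net| = 0.95·5.67×10⁻⁸·0.01815·1.478×10⁹.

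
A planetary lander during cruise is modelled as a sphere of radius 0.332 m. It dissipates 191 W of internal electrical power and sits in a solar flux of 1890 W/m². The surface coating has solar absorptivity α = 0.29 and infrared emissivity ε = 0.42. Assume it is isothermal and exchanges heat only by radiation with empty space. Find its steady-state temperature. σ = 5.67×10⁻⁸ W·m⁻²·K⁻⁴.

At steady state, absorbed solar power + internal power = radiated power.
Absorbed: α·S·A_cross = 0.29·1890·0.3463 = 189.8 W (cross-section πr²).
Total input = 189.8 + 191 = 380.8 W.
Radiated: εσ·A_surf·T⁴ with A_surf = 4πr² = 1.385 m².
T⁴ = 380.8/(0.42·5.67×10⁻⁸·1.385) = 1.154×10¹⁰ K⁴.

T ≈ 328 K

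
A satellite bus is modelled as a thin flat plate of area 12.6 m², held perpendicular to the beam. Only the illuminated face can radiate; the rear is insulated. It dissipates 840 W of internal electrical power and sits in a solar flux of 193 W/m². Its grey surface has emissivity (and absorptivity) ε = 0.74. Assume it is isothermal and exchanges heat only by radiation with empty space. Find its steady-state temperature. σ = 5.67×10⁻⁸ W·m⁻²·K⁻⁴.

T ≈ 266 K

At steady state, absorbed solar power + internal power = radiated power.
Absorbed: α·S·A_cross = 0.74·193·12.60 = 1800 W (cross-section A).
Total input = 1800 + 840 = 2640 W.
Radiated: εσ·A_surf·T⁴ with A_surf = A = 12.60 m².
T⁴ = 2640/(0.74·5.67×10⁻⁸·12.60) = 4.993×10⁹ K⁴.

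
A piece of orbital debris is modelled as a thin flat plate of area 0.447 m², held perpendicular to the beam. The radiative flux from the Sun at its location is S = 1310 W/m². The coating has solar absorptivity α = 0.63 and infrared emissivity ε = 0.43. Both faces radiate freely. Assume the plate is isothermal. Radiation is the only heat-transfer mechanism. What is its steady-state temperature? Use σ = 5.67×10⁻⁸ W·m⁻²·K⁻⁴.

T ≈ 361 K

At equilibrium, absorbed power = emitted power.
Absorbing cross-section = A = 0.4470 m²; emitting surface = 2A = 0.8940 m² (ratio 2).
αS·A_cross = εσ·A_surf·T⁴  ⇒  T⁴ = αS/(ε·2σ).
T⁴ = 0.630·1310/(0.43·2·5.67×10⁻⁸) = 1.693×10¹⁰ K⁴.
T = (1.693×10¹⁰)^(1/4).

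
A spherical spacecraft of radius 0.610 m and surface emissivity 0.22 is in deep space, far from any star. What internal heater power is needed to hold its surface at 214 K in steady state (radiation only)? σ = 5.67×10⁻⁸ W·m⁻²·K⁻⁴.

P ≈ 122 W

P = εσ·4πr²·T⁴.
4πr² = 4.676 m²; T⁴ = 2.097×10⁹ K⁴.
P = 0.22·5.67×10⁻⁸·4.676·2.097×10⁹.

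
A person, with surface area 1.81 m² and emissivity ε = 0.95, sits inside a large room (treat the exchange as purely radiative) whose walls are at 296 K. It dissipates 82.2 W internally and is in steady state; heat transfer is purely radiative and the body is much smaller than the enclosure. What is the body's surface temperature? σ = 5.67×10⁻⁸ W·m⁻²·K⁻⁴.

T ≈ 304 K

For a small grey body in a large enclosure, net radiated power = εσA(T⁴ − T_w⁴).
Steady state: P = εσA(T⁴ − T_w⁴) with A = 1.81 m².
T⁴ = P/(εσA) + T_w⁴ = 82.2/(0.95·5.67×10⁻⁸·1.810) + (296)⁴
    = 8.431×10⁸ + 7.677×10⁹ = 8.520×10⁹ K⁴.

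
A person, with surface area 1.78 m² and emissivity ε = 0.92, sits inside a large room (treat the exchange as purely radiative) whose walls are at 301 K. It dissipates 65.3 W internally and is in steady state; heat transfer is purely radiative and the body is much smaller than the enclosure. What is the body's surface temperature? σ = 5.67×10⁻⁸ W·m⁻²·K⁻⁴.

T ≈ 307 K

For a small grey body in a large enclosure, net radiated power = εσA(T⁴ − T_w⁴).
Steady state: P = εσA(T⁴ − T_w⁴) with A = 1.78 m².
T⁴ = P/(εσA) + T_w⁴ = 65.3/(0.92·5.67×10⁻⁸·1.780) + (301)⁴
    = 7.033×10⁸ + 8.209×10⁹ = 8.912×10⁹ K⁴.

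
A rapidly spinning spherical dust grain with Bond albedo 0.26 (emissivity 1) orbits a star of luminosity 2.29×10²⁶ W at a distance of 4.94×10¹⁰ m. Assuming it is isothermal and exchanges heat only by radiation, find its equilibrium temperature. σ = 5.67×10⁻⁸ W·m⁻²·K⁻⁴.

First find the stellar flux at distance d: S = L/(4πd²) = 2.29×10²⁶/(4π·(4.94×10¹⁰)²) = 7467 W/m².
For an isothermal sphere, absorbed (1−a)S·πr² = emitted σ·4πr²·T⁴, so T⁴ = (1−a)S/(4σ).
T⁴ = 0.740·7467/(4·5.67×10⁻⁸) = 2.436×10¹⁰ K⁴.

T ≈ 395 K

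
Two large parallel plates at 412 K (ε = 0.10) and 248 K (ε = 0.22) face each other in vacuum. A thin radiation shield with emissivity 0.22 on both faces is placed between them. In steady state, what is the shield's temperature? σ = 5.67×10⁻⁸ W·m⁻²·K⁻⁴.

T_s ≈ 339 K

In steady state the net flux on the hot side equals that on the cold side.
σ(T₁⁴−T_s⁴)/D₁ = σ(T_s⁴−T₂⁴)/D₂, with D₁ = 1/ε₁+1/ε_s−1 = 13.55, D₂ = 1/ε_s+1/ε₂−1 = 8.091.
Solve for T_s⁴: T_s⁴ = (D₂·T₁⁴ + D₁·T₂⁴)/(D₁+D₂) = 1.314×10¹⁰ K⁴.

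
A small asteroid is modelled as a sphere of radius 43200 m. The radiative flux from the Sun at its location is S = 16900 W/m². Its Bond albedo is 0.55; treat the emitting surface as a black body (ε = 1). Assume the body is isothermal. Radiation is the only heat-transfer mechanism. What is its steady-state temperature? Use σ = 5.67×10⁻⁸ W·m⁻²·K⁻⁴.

At equilibrium, absorbed power = emitted power.
Absorbing cross-section = πr² = 5.863×10⁹ m²; emitting surface = 4πr² = 2.345×10¹⁰ m² (ratio 4).
(1−a)S·A_cross = εσ·A_surf·T⁴  ⇒  T⁴ = (1−a)S/(4σ).
T⁴ = 0.450·16900/(4·5.67×10⁻⁸) = 3.353×10¹⁰ K⁴.
T = (3.353×10¹⁰)^(1/4).

T ≈ 428 K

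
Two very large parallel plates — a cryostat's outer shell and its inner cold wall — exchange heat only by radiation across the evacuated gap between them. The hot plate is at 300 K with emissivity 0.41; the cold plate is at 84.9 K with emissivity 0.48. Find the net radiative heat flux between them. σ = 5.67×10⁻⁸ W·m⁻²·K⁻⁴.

For two infinite grey parallel plates, q = σ(T₁⁴ − T₂⁴)/(1/ε₁ + 1/ε₂ − 1).
T₁⁴ − T₂⁴ = 8.100×10⁹ − 5.196×10⁷ = 8.048×10⁹ K⁴.
1/ε₁ + 1/ε₂ − 1 = 2.439 + 2.083 − 1 = 3.522.
q = 5.67×10⁻⁸ × 8.048×10⁹ / 3.522.

q ≈ 130 W/m²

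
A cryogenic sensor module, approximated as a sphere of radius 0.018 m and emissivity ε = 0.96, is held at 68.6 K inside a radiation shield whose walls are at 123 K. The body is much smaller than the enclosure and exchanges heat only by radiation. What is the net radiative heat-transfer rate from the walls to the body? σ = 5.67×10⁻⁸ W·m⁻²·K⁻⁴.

For a small grey body in a large enclosure: P_net = εσA(T_body⁴ − T_wall⁴).
A = 4πr² = 0.004072 m²; T_body⁴ − T_wall⁴ = 2.215×10⁷ − 2.289×10⁸ = -2.067×10⁸ K⁴.
|P_net| = 0.96·5.67×10⁻⁸·0.004072·2.067×10⁸.

P_net ≈ 0.0458 W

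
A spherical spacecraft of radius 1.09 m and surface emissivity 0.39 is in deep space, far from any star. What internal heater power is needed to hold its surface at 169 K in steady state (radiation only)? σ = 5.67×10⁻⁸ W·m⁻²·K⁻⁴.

P ≈ 269 W

P = εσ·4πr²·T⁴.
4πr² = 14.93 m²; T⁴ = 8.157×10⁸ K⁴.
P = 0.39·5.67×10⁻⁸·14.93·8.157×10⁸.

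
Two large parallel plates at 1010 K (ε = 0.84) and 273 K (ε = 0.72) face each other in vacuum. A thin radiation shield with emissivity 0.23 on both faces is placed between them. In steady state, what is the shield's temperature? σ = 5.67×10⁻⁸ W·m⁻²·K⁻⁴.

In steady state the net flux on the hot side equals that on the cold side.
σ(T₁⁴−T_s⁴)/D₁ = σ(T_s⁴−T₂⁴)/D₂, with D₁ = 1/ε₁+1/ε_s−1 = 4.538, D₂ = 1/ε_s+1/ε₂−1 = 4.737.
Solve for T_s⁴: T_s⁴ = (D₂·T₁⁴ + D₁·T₂⁴)/(D₁+D₂) = 5.342×10¹¹ K⁴.

T_s ≈ 855 K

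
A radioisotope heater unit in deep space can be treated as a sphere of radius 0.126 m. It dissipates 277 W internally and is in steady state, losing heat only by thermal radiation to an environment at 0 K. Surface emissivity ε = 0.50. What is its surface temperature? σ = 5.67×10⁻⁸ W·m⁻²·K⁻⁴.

Steady state: internal power = radiated power, P = εσA T⁴.
Radiating area A = 4πr² = 0.1995 m².
T⁴ = P/(εσA) = 277/(0.50·5.67×10⁻⁸·0.1995) = 4.898×10¹⁰ K⁴.
T = (4.898×10¹⁰)^(1/4).

T ≈ 470 K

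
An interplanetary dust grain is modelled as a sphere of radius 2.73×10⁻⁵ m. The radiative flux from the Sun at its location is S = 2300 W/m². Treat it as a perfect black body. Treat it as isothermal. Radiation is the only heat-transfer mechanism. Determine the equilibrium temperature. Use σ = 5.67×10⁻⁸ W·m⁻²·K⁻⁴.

T ≈ 317 K

At equilibrium, absorbed power = emitted power.
Absorbing cross-section = πr² = 2.341×10⁻⁹ m²; emitting surface = 4πr² = 9.366×10⁻⁹ m² (ratio 4).
S·A_cross = εσ·A_surf·T⁴  ⇒  T⁴ = S/(4σ).
T⁴ = 1.00·2300/(4·5.67×10⁻⁸) = 1.014×10¹⁰ K⁴.
T = (1.014×10¹⁰)^(1/4).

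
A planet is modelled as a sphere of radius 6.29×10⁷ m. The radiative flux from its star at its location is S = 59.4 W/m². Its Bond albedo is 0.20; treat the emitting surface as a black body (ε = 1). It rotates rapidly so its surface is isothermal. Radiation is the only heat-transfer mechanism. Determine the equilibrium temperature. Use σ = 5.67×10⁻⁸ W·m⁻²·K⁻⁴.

T ≈ 120 K

At equilibrium, absorbed power = emitted power.
Absorbing cross-section = πr² = 1.243×10¹⁶ m²; emitting surface = 4πr² = 4.972×10¹⁶ m² (ratio 4).
(1−a)S·A_cross = εσ·A_surf·T⁴  ⇒  T⁴ = (1−a)S/(4σ).
T⁴ = 0.800·59.4/(4·5.67×10⁻⁸) = 2.095×10⁸ K⁴.
T = (2.095×10⁸)^(1/4).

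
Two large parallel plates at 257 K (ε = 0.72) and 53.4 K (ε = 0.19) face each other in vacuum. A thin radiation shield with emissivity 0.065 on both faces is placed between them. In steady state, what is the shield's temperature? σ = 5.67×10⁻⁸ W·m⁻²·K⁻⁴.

In steady state the net flux on the hot side equals that on the cold side.
σ(T₁⁴−T_s⁴)/D₁ = σ(T_s⁴−T₂⁴)/D₂, with D₁ = 1/ε₁+1/ε_s−1 = 15.77, D₂ = 1/ε_s+1/ε₂−1 = 19.65.
Solve for T_s⁴: T_s⁴ = (D₂·T₁⁴ + D₁·T₂⁴)/(D₁+D₂) = 2.423×10⁹ K⁴.

T_s ≈ 222 K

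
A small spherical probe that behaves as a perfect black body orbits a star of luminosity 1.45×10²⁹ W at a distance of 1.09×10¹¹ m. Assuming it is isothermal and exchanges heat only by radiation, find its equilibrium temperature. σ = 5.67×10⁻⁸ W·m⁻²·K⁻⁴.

T ≈ 1440 K

First find the stellar flux at distance d: S = L/(4πd²) = 1.45×10²⁹/(4π·(1.09×10¹¹)²) = 9.712×10⁵ W/m².
For an isothermal sphere, absorbed (1−a)S·πr² = emitted σ·4πr²·T⁴, so T⁴ = (1−a)S/(4σ).
T⁴ = 1.00·9.712×10⁵/(4·5.67×10⁻⁸) = 4.282×10¹² K⁴.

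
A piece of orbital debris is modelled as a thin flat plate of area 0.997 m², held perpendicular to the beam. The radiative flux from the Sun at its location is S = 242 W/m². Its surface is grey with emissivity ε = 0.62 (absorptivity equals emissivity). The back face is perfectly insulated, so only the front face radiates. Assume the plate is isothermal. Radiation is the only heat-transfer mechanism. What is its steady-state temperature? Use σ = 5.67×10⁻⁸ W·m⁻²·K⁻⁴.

At equilibrium, absorbed power = emitted power.
Absorbing cross-section = A = 0.9970 m²; emitting surface = A = 0.9970 m² (ratio 1).
εS·A_cross = εσ·A_surf·T⁴  ⇒  T⁴ = S/(1σ)   (ε cancels).
T⁴ = 242/(1·5.67×10⁻⁸) = 4.268×10⁹ K⁴.
T = (4.268×10⁹)^(1/4).

T ≈ 256 K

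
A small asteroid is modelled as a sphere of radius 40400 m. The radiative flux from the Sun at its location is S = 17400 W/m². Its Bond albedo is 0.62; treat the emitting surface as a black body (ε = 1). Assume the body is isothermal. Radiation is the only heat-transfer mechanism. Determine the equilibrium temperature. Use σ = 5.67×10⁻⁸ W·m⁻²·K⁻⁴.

At equilibrium, absorbed power = emitted power.
Absorbing cross-section = πr² = 5.128×10⁹ m²; emitting surface = 4πr² = 2.051×10¹⁰ m² (ratio 4).
(1−a)S·A_cross = εσ·A_surf·T⁴  ⇒  T⁴ = (1−a)S/(4σ).
T⁴ = 0.380·17400/(4·5.67×10⁻⁸) = 2.915×10¹⁰ K⁴.
T = (2.915×10¹⁰)^(1/4).

T ≈ 413 K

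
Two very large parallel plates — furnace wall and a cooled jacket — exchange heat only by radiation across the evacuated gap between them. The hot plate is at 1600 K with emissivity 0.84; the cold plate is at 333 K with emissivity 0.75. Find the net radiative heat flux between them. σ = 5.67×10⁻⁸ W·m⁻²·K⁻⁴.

For two infinite grey parallel plates, q = σ(T₁⁴ − T₂⁴)/(1/ε₁ + 1/ε₂ − 1).
T₁⁴ − T₂⁴ = 6.554×10¹² − 1.230×10¹⁰ = 6.541×10¹² K⁴.
1/ε₁ + 1/ε₂ − 1 = 1.190 + 1.333 − 1 = 1.524.
q = 5.67×10⁻⁸ × 6.541×10¹² / 1.524.

q ≈ 2.43×10⁵ W/m²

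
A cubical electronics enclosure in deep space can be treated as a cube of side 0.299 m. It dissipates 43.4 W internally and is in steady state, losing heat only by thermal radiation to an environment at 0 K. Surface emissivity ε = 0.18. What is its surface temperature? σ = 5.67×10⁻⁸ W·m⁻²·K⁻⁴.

Steady state: internal power = radiated power, P = εσA T⁴.
Radiating area A = 6L² = 0.5364 m².
T⁴ = P/(εσA) = 43.4/(0.18·5.67×10⁻⁸·0.5364) = 7.928×10⁹ K⁴.
T = (7.928×10⁹)^(1/4).

T ≈ 298 K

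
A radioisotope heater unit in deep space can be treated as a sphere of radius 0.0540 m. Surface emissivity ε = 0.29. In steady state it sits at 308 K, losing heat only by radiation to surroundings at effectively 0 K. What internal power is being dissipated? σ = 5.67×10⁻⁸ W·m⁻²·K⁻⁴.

Steady state: P = εσA T⁴.
A = 4πr² = 0.03664 m²; T⁴ = (308)⁴ = 8.999×10⁹ K⁴.
P = 0.29 × 5.67×10⁻⁸ × 0.03664 × 8.999×10⁹.

P ≈ 5.42 W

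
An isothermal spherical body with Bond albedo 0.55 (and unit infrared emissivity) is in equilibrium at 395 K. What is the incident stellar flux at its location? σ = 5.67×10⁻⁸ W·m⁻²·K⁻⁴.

(1−a)S·πr² = σ·4πr²·T⁴ ⇒ S = 4σT⁴/(1−a).
S = 4·5.67×10⁻⁸·2.434×10¹⁰/0.450.

S ≈ 12300 W/m²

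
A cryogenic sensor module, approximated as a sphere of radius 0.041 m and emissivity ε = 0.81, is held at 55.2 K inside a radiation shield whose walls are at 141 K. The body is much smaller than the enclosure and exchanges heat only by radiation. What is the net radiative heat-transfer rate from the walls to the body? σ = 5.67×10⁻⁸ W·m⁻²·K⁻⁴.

P_net ≈ 0.374 W

For a small grey body in a large enclosure: P_net = εσA(T_body⁴ − T_wall⁴).
A = 4πr² = 0.02112 m²; T_body⁴ − T_wall⁴ = 9.284×10⁶ − 3.953×10⁸ = -3.860×10⁸ K⁴.
|P_net| = 0.81·5.67×10⁻⁸·0.02112·3.860×10⁸.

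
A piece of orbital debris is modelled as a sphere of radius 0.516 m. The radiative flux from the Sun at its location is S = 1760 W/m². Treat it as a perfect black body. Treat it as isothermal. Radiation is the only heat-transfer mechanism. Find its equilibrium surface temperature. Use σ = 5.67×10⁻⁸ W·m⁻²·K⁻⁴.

T ≈ 297 K

At equilibrium, absorbed power = emitted power.
Absorbing cross-section = πr² = 0.8365 m²; emitting surface = 4πr² = 3.346 m² (ratio 4).
S·A_cross = εσ·A_surf·T⁴  ⇒  T⁴ = S/(4σ).
T⁴ = 1.00·1760/(4·5.67×10⁻⁸) = 7.760×10⁹ K⁴.
T = (7.760×10⁹)^(1/4).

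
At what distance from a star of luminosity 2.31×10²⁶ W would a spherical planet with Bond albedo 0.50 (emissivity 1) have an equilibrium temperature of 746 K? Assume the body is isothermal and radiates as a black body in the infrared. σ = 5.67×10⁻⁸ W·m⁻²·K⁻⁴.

For an isothermal black-emitting sphere, (1−a)S·πr² = σ·4πr²·T⁴ ⇒ S = 4σT⁴/(1−a).
S = 4·5.67×10⁻⁸·(746)⁴/0.500 = 1.405×10⁵ W/m².
Flux falls as S = L/(4πd²), so d = √(L/(4πS)) = √(2.31×10²⁶/(4π·1.405×10⁵)).

d ≈ 1.14×10¹⁰ m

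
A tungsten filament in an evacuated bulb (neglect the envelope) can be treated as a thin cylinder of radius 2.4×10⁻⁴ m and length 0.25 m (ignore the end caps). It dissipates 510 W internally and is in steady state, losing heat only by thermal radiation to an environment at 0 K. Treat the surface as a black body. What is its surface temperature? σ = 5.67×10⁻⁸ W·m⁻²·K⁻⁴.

Steady state: internal power = radiated power, P = εσA T⁴.
Radiating area A = 2πrL = 3.770×10⁻⁴ m².
T⁴ = P/(εσA) = 510/(1.0·5.67×10⁻⁸·3.770×10⁻⁴) = 2.386×10¹³ K⁴.
T = (2.386×10¹³)^(1/4).

T ≈ 2210 K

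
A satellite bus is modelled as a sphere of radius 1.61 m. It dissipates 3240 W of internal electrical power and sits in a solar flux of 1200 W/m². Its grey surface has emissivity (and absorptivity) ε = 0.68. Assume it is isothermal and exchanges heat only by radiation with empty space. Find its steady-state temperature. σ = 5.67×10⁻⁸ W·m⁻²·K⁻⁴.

T ≈ 298 K

At steady state, absorbed solar power + internal power = radiated power.
Absorbed: α·S·A_cross = 0.68·1200·8.143 = 6645 W (cross-section πr²).
Total input = 6645 + 3240 = 9885 W.
Radiated: εσ·A_surf·T⁴ with A_surf = 4πr² = 32.57 m².
T⁴ = 9885/(0.68·5.67×10⁻⁸·32.57) = 7.871×10⁹ K⁴.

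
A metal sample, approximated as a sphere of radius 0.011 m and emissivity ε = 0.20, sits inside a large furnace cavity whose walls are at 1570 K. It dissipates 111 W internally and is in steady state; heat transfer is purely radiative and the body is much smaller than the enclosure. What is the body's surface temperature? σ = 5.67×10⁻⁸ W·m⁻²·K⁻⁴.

T ≈ 1880 K

For a small grey body in a large enclosure, net radiated power = εσA(T⁴ − T_w⁴).
Steady state: P = εσA(T⁴ − T_w⁴) with A = 4πr² = 0.001521 m².
T⁴ = P/(εσA) + T_w⁴ = 111/(0.20·5.67×10⁻⁸·0.001521) + (1570)⁴
    = 6.437×10¹² + 6.076×10¹² = 1.251×10¹³ K⁴.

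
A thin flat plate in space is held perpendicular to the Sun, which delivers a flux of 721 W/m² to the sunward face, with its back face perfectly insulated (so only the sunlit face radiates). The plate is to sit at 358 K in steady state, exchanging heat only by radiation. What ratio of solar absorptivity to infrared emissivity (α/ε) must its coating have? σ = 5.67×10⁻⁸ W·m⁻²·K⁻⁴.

α/ε ≈ 1.29

Balance: αS·A = εσ·1A·T⁴ ⇒ α/ε = σT⁴/S.
α/ε = 5.67×10⁻⁸·(358)⁴/721 = 5.67×10⁻⁸·1.643×10¹⁰/721.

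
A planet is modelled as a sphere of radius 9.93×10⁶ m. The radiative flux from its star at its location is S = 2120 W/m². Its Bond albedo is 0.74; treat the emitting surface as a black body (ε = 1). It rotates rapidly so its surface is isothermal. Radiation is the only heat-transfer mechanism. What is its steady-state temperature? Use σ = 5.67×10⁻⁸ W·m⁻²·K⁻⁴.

T ≈ 222 K

At equilibrium, absorbed power = emitted power.
Absorbing cross-section = πr² = 3.098×10¹⁴ m²; emitting surface = 4πr² = 1.239×10¹⁵ m² (ratio 4).
(1−a)S·A_cross = εσ·A_surf·T⁴  ⇒  T⁴ = (1−a)S/(4σ).
T⁴ = 0.260·2120/(4·5.67×10⁻⁸) = 2.430×10⁹ K⁴.
T = (2.430×10⁹)^(1/4).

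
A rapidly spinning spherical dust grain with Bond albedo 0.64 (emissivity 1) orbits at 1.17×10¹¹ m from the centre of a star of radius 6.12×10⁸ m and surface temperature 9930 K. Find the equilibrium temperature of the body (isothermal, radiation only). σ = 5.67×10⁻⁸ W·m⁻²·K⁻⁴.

The star's surface emits σT_*⁴; at distance d the flux is S = σT_*⁴(R_*/d)².
S = 5.67×10⁻⁸·(9930)⁴·(6.12×10⁸/1.17×10¹¹)² = 15080 W/m².
For an isothermal sphere T⁴ = (1−a)S/(4σ) = 2.394×10¹⁰ K⁴.

T ≈ 393 K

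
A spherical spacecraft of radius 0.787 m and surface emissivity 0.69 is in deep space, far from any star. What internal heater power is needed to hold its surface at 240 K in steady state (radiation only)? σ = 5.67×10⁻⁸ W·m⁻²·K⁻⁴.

P = εσ·4πr²·T⁴.
4πr² = 7.783 m²; T⁴ = 3.318×10⁹ K⁴.
P = 0.69·5.67×10⁻⁸·7.783·3.318×10⁹.

P ≈ 1010 W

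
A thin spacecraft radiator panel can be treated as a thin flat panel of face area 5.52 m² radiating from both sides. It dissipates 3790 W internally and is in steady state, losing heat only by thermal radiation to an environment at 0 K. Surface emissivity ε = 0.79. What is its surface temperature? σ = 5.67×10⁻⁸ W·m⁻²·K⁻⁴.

Steady state: internal power = radiated power, P = εσA T⁴.
Radiating area A = 2·5.52 = 11.04 m².
T⁴ = P/(εσA) = 3790/(0.79·5.67×10⁻⁸·11.04) = 7.664×10⁹ K⁴.
T = (7.664×10⁹)^(1/4).

T ≈ 296 K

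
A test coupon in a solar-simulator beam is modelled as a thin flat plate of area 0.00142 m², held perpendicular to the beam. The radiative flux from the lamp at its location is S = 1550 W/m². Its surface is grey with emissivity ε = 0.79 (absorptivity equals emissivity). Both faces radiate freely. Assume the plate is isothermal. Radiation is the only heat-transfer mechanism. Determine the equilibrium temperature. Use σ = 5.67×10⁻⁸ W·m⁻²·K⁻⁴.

T ≈ 342 K

At equilibrium, absorbed power = emitted power.
Absorbing cross-section = A = 0.001420 m²; emitting surface = 2A = 0.002840 m² (ratio 2).
εS·A_cross = εσ·A_surf·T⁴  ⇒  T⁴ = S/(2σ)   (ε cancels).
T⁴ = 1550/(2·5.67×10⁻⁸) = 1.367×10¹⁰ K⁴.
T = (1.367×10¹⁰)^(1/4).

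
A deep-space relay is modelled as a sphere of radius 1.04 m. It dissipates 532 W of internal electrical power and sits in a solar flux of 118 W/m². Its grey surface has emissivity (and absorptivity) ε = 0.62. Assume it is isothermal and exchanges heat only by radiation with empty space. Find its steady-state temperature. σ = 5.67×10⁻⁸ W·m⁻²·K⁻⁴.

T ≈ 201 K

At steady state, absorbed solar power + internal power = radiated power.
Absorbed: α·S·A_cross = 0.62·118·3.398 = 248.6 W (cross-section πr²).
Total input = 248.6 + 532 = 780.6 W.
Radiated: εσ·A_surf·T⁴ with A_surf = 4πr² = 13.59 m².
T⁴ = 780.6/(0.62·5.67×10⁻⁸·13.59) = 1.634×10⁹ K⁴.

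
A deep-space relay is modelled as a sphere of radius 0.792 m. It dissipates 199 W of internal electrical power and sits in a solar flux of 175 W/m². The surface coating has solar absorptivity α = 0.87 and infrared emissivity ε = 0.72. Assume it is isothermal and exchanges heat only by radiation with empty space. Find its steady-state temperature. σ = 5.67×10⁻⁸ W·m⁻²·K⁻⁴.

T ≈ 198 K

At steady state, absorbed solar power + internal power = radiated power.
Absorbed: α·S·A_cross = 0.87·175·1.971 = 300.0 W (cross-section πr²).
Total input = 300.0 + 199 = 499.0 W.
Radiated: εσ·A_surf·T⁴ with A_surf = 4πr² = 7.882 m².
T⁴ = 499.0/(0.72·5.67×10⁻⁸·7.882) = 1.551×10⁹ K⁴.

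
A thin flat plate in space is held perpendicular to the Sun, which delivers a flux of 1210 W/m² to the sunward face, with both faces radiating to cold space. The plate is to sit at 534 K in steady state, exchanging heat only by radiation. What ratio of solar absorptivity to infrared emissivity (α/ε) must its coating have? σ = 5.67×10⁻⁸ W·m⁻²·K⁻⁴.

Balance: αS·A = εσ·2A·T⁴ ⇒ α/ε = 2σT⁴/S.
α/ε = 2·5.67×10⁻⁸·(534)⁴/1210 = 2·5.67×10⁻⁸·8.131×10¹⁰/1210.

α/ε ≈ 7.62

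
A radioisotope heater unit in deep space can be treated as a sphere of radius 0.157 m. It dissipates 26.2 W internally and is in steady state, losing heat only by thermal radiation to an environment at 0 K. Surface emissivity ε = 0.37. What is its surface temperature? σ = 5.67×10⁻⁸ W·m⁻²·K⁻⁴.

Steady state: internal power = radiated power, P = εσA T⁴.
Radiating area A = 4πr² = 0.3097 m².
T⁴ = P/(εσA) = 26.2/(0.37·5.67×10⁻⁸·0.3097) = 4.032×10⁹ K⁴.
T = (4.032×10⁹)^(1/4).

T ≈ 252 K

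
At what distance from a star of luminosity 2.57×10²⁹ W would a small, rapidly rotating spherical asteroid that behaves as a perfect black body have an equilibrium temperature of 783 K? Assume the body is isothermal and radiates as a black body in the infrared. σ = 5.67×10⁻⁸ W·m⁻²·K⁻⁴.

For an isothermal black-emitting sphere, (1−a)S·πr² = σ·4πr²·T⁴ ⇒ S = 4σT⁴/(1−a).
S = 4·5.67×10⁻⁸·(783)⁴/1.00 = 85250 W/m².
Flux falls as S = L/(4πd²), so d = √(L/(4πS)) = √(2.57×10²⁹/(4π·85250)).

d ≈ 4.90×10¹¹ m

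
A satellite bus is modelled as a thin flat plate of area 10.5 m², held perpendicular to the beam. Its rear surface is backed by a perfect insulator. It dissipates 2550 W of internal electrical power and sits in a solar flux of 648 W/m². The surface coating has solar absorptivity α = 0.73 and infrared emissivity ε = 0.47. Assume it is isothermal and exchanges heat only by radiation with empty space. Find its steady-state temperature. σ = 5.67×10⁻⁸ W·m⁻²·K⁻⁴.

At steady state, absorbed solar power + internal power = radiated power.
Absorbed: α·S·A_cross = 0.73·648·10.50 = 4967 W (cross-section A).
Total input = 4967 + 2550 = 7517 W.
Radiated: εσ·A_surf·T⁴ with A_surf = A = 10.50 m².
T⁴ = 7517/(0.47·5.67×10⁻⁸·10.50) = 2.686×10¹⁰ K⁴.

T ≈ 405 K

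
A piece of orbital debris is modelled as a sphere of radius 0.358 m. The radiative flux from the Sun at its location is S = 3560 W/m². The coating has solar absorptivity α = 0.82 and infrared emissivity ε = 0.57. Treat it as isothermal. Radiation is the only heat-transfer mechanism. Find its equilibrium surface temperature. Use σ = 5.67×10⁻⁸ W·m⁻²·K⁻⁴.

At equilibrium, absorbed power = emitted power.
Absorbing cross-section = πr² = 0.4026 m²; emitting surface = 4πr² = 1.611 m² (ratio 4).
αS·A_cross = εσ·A_surf·T⁴  ⇒  T⁴ = αS/(ε·4σ).
T⁴ = 0.820·3560/(0.57·4·5.67×10⁻⁸) = 2.258×10¹⁰ K⁴.
T = (2.258×10¹⁰)^(1/4).

T ≈ 388 K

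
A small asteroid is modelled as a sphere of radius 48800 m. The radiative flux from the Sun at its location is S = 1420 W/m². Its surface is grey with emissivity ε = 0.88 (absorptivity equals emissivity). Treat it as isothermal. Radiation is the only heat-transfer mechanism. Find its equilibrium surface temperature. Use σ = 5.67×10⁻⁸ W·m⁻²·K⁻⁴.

At equilibrium, absorbed power = emitted power.
Absorbing cross-section = πr² = 7.482×10⁹ m²; emitting surface = 4πr² = 2.993×10¹⁰ m² (ratio 4).
εS·A_cross = εσ·A_surf·T⁴  ⇒  T⁴ = S/(4σ)   (ε cancels).
T⁴ = 1420/(4·5.67×10⁻⁸) = 6.261×10⁹ K⁴.
T = (6.261×10⁹)^(1/4).

T ≈ 281 K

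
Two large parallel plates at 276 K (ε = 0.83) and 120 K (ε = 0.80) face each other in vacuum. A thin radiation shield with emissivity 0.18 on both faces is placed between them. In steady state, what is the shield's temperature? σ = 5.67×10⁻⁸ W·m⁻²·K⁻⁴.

In steady state the net flux on the hot side equals that on the cold side.
σ(T₁⁴−T_s⁴)/D₁ = σ(T_s⁴−T₂⁴)/D₂, with D₁ = 1/ε₁+1/ε_s−1 = 5.760, D₂ = 1/ε_s+1/ε₂−1 = 5.806.
Solve for T_s⁴: T_s⁴ = (D₂·T₁⁴ + D₁·T₂⁴)/(D₁+D₂) = 3.016×10⁹ K⁴.

T_s ≈ 234 K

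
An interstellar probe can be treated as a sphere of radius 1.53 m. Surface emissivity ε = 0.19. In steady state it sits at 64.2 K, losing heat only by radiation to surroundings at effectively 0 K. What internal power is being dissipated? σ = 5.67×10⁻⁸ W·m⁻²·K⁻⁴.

Steady state: P = εσA T⁴.
A = 4πr² = 29.42 m²; T⁴ = (64.2)⁴ = 1.699×10⁷ K⁴.
P = 0.19 × 5.67×10⁻⁸ × 29.42 × 1.699×10⁷.

P ≈ 5.38 W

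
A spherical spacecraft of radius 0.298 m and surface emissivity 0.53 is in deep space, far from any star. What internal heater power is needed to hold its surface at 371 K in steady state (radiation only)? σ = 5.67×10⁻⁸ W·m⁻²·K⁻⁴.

P = εσ·4πr²·T⁴.
4πr² = 1.116 m²; T⁴ = 1.895×10¹⁰ K⁴.
P = 0.53·5.67×10⁻⁸·1.116·1.895×10¹⁰.

P ≈ 635 W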